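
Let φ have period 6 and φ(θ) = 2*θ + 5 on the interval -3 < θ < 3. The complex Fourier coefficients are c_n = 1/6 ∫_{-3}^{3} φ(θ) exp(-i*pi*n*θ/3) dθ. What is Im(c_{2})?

Since φ is real-valued, Im(c_{2}) = -1/6 ∫_{-3}^{3} φ(θ) sin(2*pi*θ/3) dθ = -b_{2}/2.
Integrating by parts (boundary term plus one more integral), an antiderivative of (2*θ + 5) sin(2*pi*θ/3) is -3*θ*cos(2*pi*θ/3)/pi + 9*sin(2*pi*θ/3)/(2*pi**2) - 15*cos(2*pi*θ/3)/(2*pi); evaluating from -3 to 3: ∫_{-3}^{3} (2*θ + 5) sin(2*pi*θ/3) dθ = (-33/(2*pi)) - (3/(2*pi)) = -18/pi.
Hence Im(c_{2}) = (-1/6)·(-18/pi) = 3/pi.

3/pi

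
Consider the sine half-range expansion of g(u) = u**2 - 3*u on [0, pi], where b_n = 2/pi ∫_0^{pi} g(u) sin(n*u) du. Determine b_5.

2*(-75*pi - 4 + 25*pi**2)/(125*pi)

b_5 = 2/pi ∫_0^{pi} (u**2 - 3*u) sin(5*u) du.
Integrating by parts twice (tabular method), an antiderivative of (u**2 - 3*u) sin(5*u) is -u**2*cos(5*u)/5 + 2*u*sin(5*u)/25 + 3*u*cos(5*u)/5 - 3*sin(5*u)/25 + 2*cos(5*u)/125; evaluating from 0 to pi: ∫_{0}^{pi} (u**2 - 3*u) sin(5*u) du = (-3*pi/5 - 2/125 + pi**2/5) - (2/125) = -3*pi/5 - 4/125 + pi**2/5.
Hence b_5 = (2/pi)·(-3*pi/5 - 4/125 + pi**2/5) = 2*(-75*pi - 4 + 25*pi**2)/(125*pi).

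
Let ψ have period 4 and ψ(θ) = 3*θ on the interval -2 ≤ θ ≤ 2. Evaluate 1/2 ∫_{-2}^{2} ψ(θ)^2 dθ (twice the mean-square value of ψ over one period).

1/2 ∫_{-2}^{2} ψ(θ)^2 dθ = 1/2 · (48) = 24.

24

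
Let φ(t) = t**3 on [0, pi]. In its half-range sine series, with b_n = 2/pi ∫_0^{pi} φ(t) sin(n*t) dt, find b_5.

b_5 = 2/pi ∫_0^{pi} (t**3) sin(5*t) dt.
Integrating by parts three times (tabular method), an antiderivative of (t**3) sin(5*t) is -t**3*cos(5*t)/5 + 3*t**2*sin(5*t)/25 + 6*t*cos(5*t)/125 - 6*sin(5*t)/625; evaluating from 0 to pi: ∫_{0}^{pi} (t**3) sin(5*t) dt = (pi*(-6 + 25*pi**2)/125) - (0) = pi*(-6 + 25*pi**2)/125.
Hence b_5 = (2/pi)·(pi*(-6 + 25*pi**2)/125) = -12/125 + 2*pi**2/5.

-12/125 + 2*pi**2/5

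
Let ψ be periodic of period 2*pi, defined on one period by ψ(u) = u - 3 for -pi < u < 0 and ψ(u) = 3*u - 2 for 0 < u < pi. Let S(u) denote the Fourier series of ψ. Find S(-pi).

At u = -pi the one-sided limits are ψ(-pi^-) = -2 + 3*pi and ψ(-pi^+) = -pi - 3.
By Dirichlet's theorem the series converges to their average, [(-2 + 3*pi) + (-pi - 3)]/2 = -5/2 + pi.

-5/2 + pi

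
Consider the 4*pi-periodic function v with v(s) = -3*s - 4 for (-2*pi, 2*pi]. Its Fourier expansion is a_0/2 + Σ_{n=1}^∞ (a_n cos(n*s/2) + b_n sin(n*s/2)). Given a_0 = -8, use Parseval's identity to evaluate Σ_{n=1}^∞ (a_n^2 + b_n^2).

24*pi**2

Parseval: a_0^2/2 + Σ_{n≥1} (a_n^2+b_n^2) = (1/(2*pi)) ∫_{-2*pi}^{2*pi} v(s)^2 ds = 32 + 24*pi**2.
Subtract a_0^2/2 = 32: Σ (a_n^2+b_n^2) = 24*pi**2.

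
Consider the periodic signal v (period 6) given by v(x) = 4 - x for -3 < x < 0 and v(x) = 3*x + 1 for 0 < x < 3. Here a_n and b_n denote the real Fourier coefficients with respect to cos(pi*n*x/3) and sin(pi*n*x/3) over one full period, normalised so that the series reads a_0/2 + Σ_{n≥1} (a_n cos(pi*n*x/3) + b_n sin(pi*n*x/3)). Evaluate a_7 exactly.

-24/(49*pi**2)

a_7 = 1/3 ∫_{-3}^{3} v(x) cos(7*pi*x/3) dx.
Split the integral at the breakpoints.
Integrating by parts (boundary term plus one more integral), an antiderivative of (4 - x) cos(7*pi*x/3) is -3*x*sin(7*pi*x/3)/(7*pi) + 12*sin(7*pi*x/3)/(7*pi) - 9*cos(7*pi*x/3)/(49*pi**2); evaluating from -3 to 0: ∫_{-3}^{0} (4 - x) cos(7*pi*x/3) dx = (-9/(49*pi**2)) - (9/(49*pi**2)) = -18/(49*pi**2).
Integrating by parts (boundary term plus one more integral), an antiderivative of (3*x + 1) cos(7*pi*x/3) is 9*x*sin(7*pi*x/3)/(7*pi) + 3*sin(7*pi*x/3)/(7*pi) + 27*cos(7*pi*x/3)/(49*pi**2); evaluating from 0 to 3: ∫_{0}^{3} (3*x + 1) cos(7*pi*x/3) dx = (-27/(49*pi**2)) - (27/(49*pi**2)) = -54/(49*pi**2).
Summing the pieces and multiplying by (1/3) gives a_7 = -24/(49*pi**2).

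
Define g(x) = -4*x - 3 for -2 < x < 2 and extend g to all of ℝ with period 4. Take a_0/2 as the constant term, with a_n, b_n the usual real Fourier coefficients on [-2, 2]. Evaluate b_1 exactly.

-16/pi

b_1 = 1/2 ∫_{-2}^{2} g(x) sin(pi*x/2) dx.
Integrating by parts (boundary term plus one more integral), an antiderivative of (-4*x - 3) sin(pi*x/2) is 8*x*cos(pi*x/2)/pi - 16*sin(pi*x/2)/pi**2 + 6*cos(pi*x/2)/pi; evaluating from -2 to 2: ∫_{-2}^{2} (-4*x - 3) sin(pi*x/2) dx = (-22/pi) - (10/pi) = -32/pi.
Hence b_1 = (1/2)·(-32/pi) = -16/pi.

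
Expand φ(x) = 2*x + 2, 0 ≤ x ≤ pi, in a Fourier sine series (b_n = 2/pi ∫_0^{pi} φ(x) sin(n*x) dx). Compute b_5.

b_5 = 2/pi ∫_0^{pi} (2*x + 2) sin(5*x) dx.
Integrating by parts (boundary term plus one more integral), an antiderivative of (2*x + 2) sin(5*x) is -2*x*cos(5*x)/5 + 2*sin(5*x)/25 - 2*cos(5*x)/5; evaluating from 0 to pi: ∫_{0}^{pi} (2*x + 2) sin(5*x) dx = (2/5 + 2*pi/5) - (-2/5) = 4/5 + 2*pi/5.
Hence b_5 = (2/pi)·(4/5 + 2*pi/5) = 4*(2 + pi)/(5*pi).

4*(2 + pi)/(5*pi)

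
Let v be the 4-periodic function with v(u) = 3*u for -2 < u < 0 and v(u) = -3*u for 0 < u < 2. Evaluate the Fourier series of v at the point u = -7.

-3

u = -7 differs from u = 1 by -2 full period(s), and the series is 4-periodic.
v is continuous at u = 1 with value -3, so the series converges to -3 there.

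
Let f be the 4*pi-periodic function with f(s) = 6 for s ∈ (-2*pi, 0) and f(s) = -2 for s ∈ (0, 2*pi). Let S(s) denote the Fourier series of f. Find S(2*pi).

s = 2*pi differs from s = -2*pi by 1 full period(s), and the series is 4*pi-periodic.
At s = -2*pi the one-sided limits are f(-2*pi^-) = -2 and f(-2*pi^+) = 6.
By Dirichlet's theorem the series converges to their average, [(-2) + (6)]/2 = 2.

2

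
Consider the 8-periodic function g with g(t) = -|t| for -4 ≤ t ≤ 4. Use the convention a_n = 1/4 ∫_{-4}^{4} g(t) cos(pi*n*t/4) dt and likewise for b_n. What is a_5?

16/(25*pi**2)

a_5 = 1/4 ∫_{-4}^{4} g(t) cos(5*pi*t/4) dt.
g is even and cos(5*pi*t/4) is even, so the integrand is even and a_5 = 1/2 ∫_0^{4} g(t) cos(5*pi*t/4) dt.
Integrating by parts (boundary term plus one more integral), an antiderivative of (-t) cos(5*pi*t/4) is -4*t*sin(5*pi*t/4)/(5*pi) - 16*cos(5*pi*t/4)/(25*pi**2); evaluating from 0 to 4: ∫_{0}^{4} (-t) cos(5*pi*t/4) dt = (16/(25*pi**2)) - (-16/(25*pi**2)) = 32/(25*pi**2).
Hence a_5 = (1/2)·(32/(25*pi**2)) = 16/(25*pi**2).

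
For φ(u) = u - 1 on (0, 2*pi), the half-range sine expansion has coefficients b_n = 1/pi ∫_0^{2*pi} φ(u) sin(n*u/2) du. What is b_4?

-1

b_4 = 1/pi ∫_0^{2*pi} (u - 1) sin(2*u) du.
Integrating by parts (boundary term plus one more integral), an antiderivative of (u - 1) sin(2*u) is -u*cos(2*u)/2 + sin(2*u)/4 + cos(2*u)/2; evaluating from 0 to 2*pi: ∫_{0}^{2*pi} (u - 1) sin(2*u) du = (1/2 - pi) - (1/2) = -pi.
Hence b_4 = (1/pi)·(-pi) = -1.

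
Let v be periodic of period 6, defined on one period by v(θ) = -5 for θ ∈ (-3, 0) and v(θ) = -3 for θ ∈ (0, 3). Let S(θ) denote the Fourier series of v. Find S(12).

θ = 12 differs from θ = 0 by 2 full period(s), and the series is 6-periodic.
At θ = 0 the one-sided limits are v(0^-) = -5 and v(0^+) = -3.
By Dirichlet's theorem the series converges to their average, [(-5) + (-3)]/2 = -4.

-4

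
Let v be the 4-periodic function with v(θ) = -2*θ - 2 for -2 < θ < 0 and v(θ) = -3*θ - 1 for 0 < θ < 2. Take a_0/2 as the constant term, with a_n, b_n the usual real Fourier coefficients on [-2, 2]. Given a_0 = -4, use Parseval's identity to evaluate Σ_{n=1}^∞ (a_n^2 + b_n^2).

Parseval: a_0^2/2 + Σ_{n≥1} (a_n^2+b_n^2) = 1/2 ∫_{-2}^{2} v(θ)^2 dθ = 61/3.
Subtract a_0^2/2 = 8: Σ (a_n^2+b_n^2) = 37/3.

37/3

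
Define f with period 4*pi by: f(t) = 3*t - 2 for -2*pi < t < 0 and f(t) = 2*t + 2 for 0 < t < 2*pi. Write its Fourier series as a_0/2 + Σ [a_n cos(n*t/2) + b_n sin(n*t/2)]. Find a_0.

a_0 = (1/(2*pi)) ∫_{-2*pi}^{2*pi} f(t) dt = (1/(2*pi)) · (-2*pi**2) = -pi.

-pi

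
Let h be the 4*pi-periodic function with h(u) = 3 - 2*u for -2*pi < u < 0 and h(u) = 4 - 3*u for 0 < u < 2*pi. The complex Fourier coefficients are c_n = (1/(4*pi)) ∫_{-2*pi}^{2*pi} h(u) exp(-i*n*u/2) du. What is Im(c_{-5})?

(1/5 - pi)/pi

Since h is real-valued, Im(c_{-5}) = -(1/(4*pi)) ∫_{-2*pi}^{2*pi} h(u) sin(-5*u/2) du = b_{5}/2.
Split the integral at the breakpoints.
Integrating by parts (boundary term plus one more integral), an antiderivative of (3 - 2*u) sin(-5*u/2) is -4*u*cos(5*u/2)/5 + 8*sin(5*u/2)/25 + 6*cos(5*u/2)/5; evaluating from -2*pi to 0: ∫_{-2*pi}^{0} (3 - 2*u) sin(-5*u/2) du = (6/5) - (-8*pi/5 - 6/5) = 12/5 + 8*pi/5.
Integrating by parts (boundary term plus one more integral), an antiderivative of (4 - 3*u) sin(-5*u/2) is -6*u*cos(5*u/2)/5 + 12*sin(5*u/2)/25 + 8*cos(5*u/2)/5; evaluating from 0 to 2*pi: ∫_{0}^{2*pi} (4 - 3*u) sin(-5*u/2) du = (-8/5 + 12*pi/5) - (8/5) = -16/5 + 12*pi/5.
So ∫_{-2*pi}^{2*pi} h(u) sin(-5*u/2) du = -4/5 + 4*pi.
Hence Im(c_{-5}) = (-1/(4*pi))·(-4/5 + 4*pi) = (1/5 - pi)/pi.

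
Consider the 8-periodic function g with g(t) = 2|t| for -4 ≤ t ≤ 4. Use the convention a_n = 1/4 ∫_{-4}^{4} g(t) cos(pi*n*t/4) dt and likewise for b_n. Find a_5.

a_5 = 1/4 ∫_{-4}^{4} g(t) cos(5*pi*t/4) dt.
g is even and cos(5*pi*t/4) is even, so the integrand is even and a_5 = 1/2 ∫_0^{4} g(t) cos(5*pi*t/4) dt.
Integrating by parts (boundary term plus one more integral), an antiderivative of (2*t) cos(5*pi*t/4) is 8*t*sin(5*pi*t/4)/(5*pi) + 32*cos(5*pi*t/4)/(25*pi**2); evaluating from 0 to 4: ∫_{0}^{4} (2*t) cos(5*pi*t/4) dt = (-32/(25*pi**2)) - (32/(25*pi**2)) = -64/(25*pi**2).
Hence a_5 = (1/2)·(-64/(25*pi**2)) = -32/(25*pi**2).

-32/(25*pi**2)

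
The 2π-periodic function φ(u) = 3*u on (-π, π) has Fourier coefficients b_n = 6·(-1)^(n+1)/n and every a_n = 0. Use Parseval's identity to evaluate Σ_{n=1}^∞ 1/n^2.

Parseval: Σ b_n^2 = (1/π) ∫_{-π}^{π} φ(u)^2 du = 6*pi**2.
Σ b_n^2 = Σ 36/n^2, so Σ 1/n^2 = (6*pi**2)/36 = pi**2/6.

pi**2/6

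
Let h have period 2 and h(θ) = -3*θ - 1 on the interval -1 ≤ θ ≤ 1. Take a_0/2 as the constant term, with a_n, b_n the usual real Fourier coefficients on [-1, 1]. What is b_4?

b_4 = ∫_{-1}^{1} h(θ) sin(4*pi*θ) dθ.
Integrating by parts (boundary term plus one more integral), an antiderivative of (-3*θ - 1) sin(4*pi*θ) is 3*θ*cos(4*pi*θ)/(4*pi) - 3*sin(4*pi*θ)/(16*pi**2) + cos(4*pi*θ)/(4*pi); evaluating from -1 to 1: ∫_{-1}^{1} (-3*θ - 1) sin(4*pi*θ) dθ = (1/pi) - (-1/(2*pi)) = 3/(2*pi).
Hence b_4 = 3/(2*pi).

3/(2*pi)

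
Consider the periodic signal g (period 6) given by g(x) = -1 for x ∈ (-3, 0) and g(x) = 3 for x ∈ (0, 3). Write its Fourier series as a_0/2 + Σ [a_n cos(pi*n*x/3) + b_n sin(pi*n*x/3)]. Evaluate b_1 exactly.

8/pi

b_1 = 1/3 ∫_{-3}^{3} g(x) sin(pi*x/3) dx.
Split the integral at the breakpoints.
Directly, an antiderivative of (-1) sin(pi*x/3) is 3*cos(pi*x/3)/pi; evaluating from -3 to 0: ∫_{-3}^{0} (-1) sin(pi*x/3) dx = (3/pi) - (-3/pi) = 6/pi.
Directly, an antiderivative of (3) sin(pi*x/3) is -9*cos(pi*x/3)/pi; evaluating from 0 to 3: ∫_{0}^{3} (3) sin(pi*x/3) dx = (9/pi) - (-9/pi) = 18/pi.
Summing the pieces and multiplying by (1/3) gives b_1 = 8/pi.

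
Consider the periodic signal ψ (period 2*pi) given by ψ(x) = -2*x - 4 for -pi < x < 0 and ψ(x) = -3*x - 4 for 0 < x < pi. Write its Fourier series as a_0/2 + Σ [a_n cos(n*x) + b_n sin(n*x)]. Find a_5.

a_5 = 1/pi ∫_{-pi}^{pi} ψ(x) cos(5*x) dx.
Split the integral at the breakpoints.
Integrating by parts (boundary term plus one more integral), an antiderivative of (-2*x - 4) cos(5*x) is -2*x*sin(5*x)/5 - 4*sin(5*x)/5 - 2*cos(5*x)/25; evaluating from -pi to 0: ∫_{-pi}^{0} (-2*x - 4) cos(5*x) dx = (-2/25) - (2/25) = -4/25.
Integrating by parts (boundary term plus one more integral), an antiderivative of (-3*x - 4) cos(5*x) is -3*x*sin(5*x)/5 - 4*sin(5*x)/5 - 3*cos(5*x)/25; evaluating from 0 to pi: ∫_{0}^{pi} (-3*x - 4) cos(5*x) dx = (3/25) - (-3/25) = 6/25.
Summing the pieces and multiplying by (1/pi) gives a_5 = 2/(25*pi).

2/(25*pi)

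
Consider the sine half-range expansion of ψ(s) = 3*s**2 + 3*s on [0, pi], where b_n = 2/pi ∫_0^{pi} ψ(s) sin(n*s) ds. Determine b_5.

6*(-4 + 25*pi + 25*pi**2)/(125*pi)

b_5 = 2/pi ∫_0^{pi} (3*s**2 + 3*s) sin(5*s) ds.
Integrating by parts twice (tabular method), an antiderivative of (3*s**2 + 3*s) sin(5*s) is -3*s**2*cos(5*s)/5 + 6*s*sin(5*s)/25 - 3*s*cos(5*s)/5 + 3*sin(5*s)/25 + 6*cos(5*s)/125; evaluating from 0 to pi: ∫_{0}^{pi} (3*s**2 + 3*s) sin(5*s) ds = (-6/125 + 3*pi/5 + 3*pi**2/5) - (6/125) = -12/125 + 3*pi/5 + 3*pi**2/5.
Hence b_5 = (2/pi)·(-12/125 + 3*pi/5 + 3*pi**2/5) = 6*(-4 + 25*pi + 25*pi**2)/(125*pi).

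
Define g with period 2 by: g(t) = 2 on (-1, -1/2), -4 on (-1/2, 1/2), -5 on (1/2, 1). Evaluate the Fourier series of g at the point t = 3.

t = 3 differs from t = -1 by 2 full period(s), and the series is 2-periodic.
At t = -1 the one-sided limits are g(-1^-) = -5 and g(-1^+) = 2.
By Dirichlet's theorem the series converges to their average, [(-5) + (2)]/2 = -3/2.

-3/2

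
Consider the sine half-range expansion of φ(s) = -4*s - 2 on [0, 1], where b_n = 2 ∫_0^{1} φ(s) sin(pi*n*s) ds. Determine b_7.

-16/(7*pi)

b_7 = 2 ∫_0^{1} (-4*s - 2) sin(7*pi*s) ds.
Integrating by parts (boundary term plus one more integral), an antiderivative of (-4*s - 2) sin(7*pi*s) is 4*s*cos(7*pi*s)/(7*pi) - 4*sin(7*pi*s)/(49*pi**2) + 2*cos(7*pi*s)/(7*pi); evaluating from 0 to 1: ∫_{0}^{1} (-4*s - 2) sin(7*pi*s) ds = (-6/(7*pi)) - (2/(7*pi)) = -8/(7*pi).
Hence b_7 = 2·(-8/(7*pi)) = -16/(7*pi).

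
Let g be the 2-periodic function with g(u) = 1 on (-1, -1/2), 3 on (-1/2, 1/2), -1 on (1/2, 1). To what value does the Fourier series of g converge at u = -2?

3

u = -2 differs from u = 0 by -1 full period(s), and the series is 2-periodic.
g is continuous at u = 0 with value 3, so the series converges to 3 there.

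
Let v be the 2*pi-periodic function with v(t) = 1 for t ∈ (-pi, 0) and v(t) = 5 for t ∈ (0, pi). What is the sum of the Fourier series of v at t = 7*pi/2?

t = 7*pi/2 differs from t = -pi/2 by 2 full period(s), and the series is 2*pi-periodic.
v is continuous at t = -pi/2 with value 1, so the series converges to 1 there.

1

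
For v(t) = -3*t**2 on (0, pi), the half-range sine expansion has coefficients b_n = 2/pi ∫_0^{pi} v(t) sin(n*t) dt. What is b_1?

-6*pi + 24/pi

b_1 = 2/pi ∫_0^{pi} (-3*t**2) sin(t) dt.
Integrating by parts twice (tabular method), an antiderivative of (-3*t**2) sin(t) is 3*t**2*cos(t) - 6*t*sin(t) - 6*cos(t); evaluating from 0 to pi: ∫_{0}^{pi} (-3*t**2) sin(t) dt = (6 - 3*pi**2) - (-6) = 12 - 3*pi**2.
Hence b_1 = (2/pi)·(12 - 3*pi**2) = -6*pi + 24/pi.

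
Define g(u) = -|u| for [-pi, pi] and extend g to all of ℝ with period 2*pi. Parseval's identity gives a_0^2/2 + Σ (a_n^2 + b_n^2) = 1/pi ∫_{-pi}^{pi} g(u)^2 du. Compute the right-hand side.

1/pi ∫_{-pi}^{pi} g(u)^2 du = 1/pi · (2*pi**3/3) = 2*pi**2/3.

2*pi**2/3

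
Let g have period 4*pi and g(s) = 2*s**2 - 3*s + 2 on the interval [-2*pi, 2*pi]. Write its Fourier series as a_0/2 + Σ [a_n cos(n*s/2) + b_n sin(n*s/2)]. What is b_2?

b_2 = (1/(2*pi)) ∫_{-2*pi}^{2*pi} g(s) sin(s) ds.
Integrating by parts twice (tabular method), an antiderivative of (2*s**2 - 3*s + 2) sin(s) is -2*s**2*cos(s) + 4*s*sin(s) + 3*s*cos(s) - 3*sin(s) + 2*cos(s); evaluating from -2*pi to 2*pi: ∫_{-2*pi}^{2*pi} (2*s**2 - 3*s + 2) sin(s) ds = (-8*pi**2 + 2 + 6*pi) - (-8*pi**2 - 6*pi + 2) = 12*pi.
Hence b_2 = (1/(2*pi))·(12*pi) = 6.

6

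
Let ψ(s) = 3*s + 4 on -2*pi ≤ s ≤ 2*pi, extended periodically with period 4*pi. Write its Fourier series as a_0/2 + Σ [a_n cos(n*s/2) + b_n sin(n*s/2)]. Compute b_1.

12

b_1 = (1/(2*pi)) ∫_{-2*pi}^{2*pi} ψ(s) sin(s/2) ds.
Integrating by parts (boundary term plus one more integral), an antiderivative of (3*s + 4) sin(s/2) is -6*s*cos(s/2) + 12*sin(s/2) - 8*cos(s/2); evaluating from -2*pi to 2*pi: ∫_{-2*pi}^{2*pi} (3*s + 4) sin(s/2) ds = (8 + 12*pi) - (8 - 12*pi) = 24*pi.
Hence b_1 = (1/(2*pi))·(24*pi) = 12.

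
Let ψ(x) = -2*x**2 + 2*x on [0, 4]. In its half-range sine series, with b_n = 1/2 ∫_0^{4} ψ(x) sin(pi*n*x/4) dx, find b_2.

24/pi

b_2 = 1/2 ∫_0^{4} (-2*x**2 + 2*x) sin(pi*x/2) dx.
Integrating by parts twice (tabular method), an antiderivative of (-2*x**2 + 2*x) sin(pi*x/2) is 4*x**2*cos(pi*x/2)/pi - 16*x*sin(pi*x/2)/pi**2 - 4*x*cos(pi*x/2)/pi + 8*sin(pi*x/2)/pi**2 - 32*cos(pi*x/2)/pi**3; evaluating from 0 to 4: ∫_{0}^{4} (-2*x**2 + 2*x) sin(pi*x/2) dx = (-32/pi**3 + 48/pi) - (-32/pi**3) = 48/pi.
Hence b_2 = (1/2)·(48/pi) = 24/pi.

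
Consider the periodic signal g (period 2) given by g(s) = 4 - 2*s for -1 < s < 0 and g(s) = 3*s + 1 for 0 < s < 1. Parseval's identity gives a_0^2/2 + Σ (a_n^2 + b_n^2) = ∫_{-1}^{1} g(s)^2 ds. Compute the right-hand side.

97/3

∫_{-1}^{1} g(s)^2 ds = 97/3.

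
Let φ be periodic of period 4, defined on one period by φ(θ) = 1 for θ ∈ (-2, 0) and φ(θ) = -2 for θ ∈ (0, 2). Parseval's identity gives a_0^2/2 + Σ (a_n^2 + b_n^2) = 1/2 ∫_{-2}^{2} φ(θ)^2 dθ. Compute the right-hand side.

5

1/2 ∫_{-2}^{2} φ(θ)^2 dθ = 1/2 · (10) = 5.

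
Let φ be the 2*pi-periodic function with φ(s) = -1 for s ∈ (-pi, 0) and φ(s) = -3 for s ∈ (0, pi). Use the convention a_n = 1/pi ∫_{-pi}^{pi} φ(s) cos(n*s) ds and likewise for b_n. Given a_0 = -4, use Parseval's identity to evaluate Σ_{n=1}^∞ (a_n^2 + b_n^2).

2

Parseval: a_0^2/2 + Σ_{n≥1} (a_n^2+b_n^2) = 1/pi ∫_{-pi}^{pi} φ(s)^2 ds = 10.
Subtract a_0^2/2 = 8: Σ (a_n^2+b_n^2) = 2.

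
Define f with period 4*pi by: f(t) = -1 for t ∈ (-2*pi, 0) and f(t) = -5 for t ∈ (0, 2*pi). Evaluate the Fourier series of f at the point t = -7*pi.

-5

t = -7*pi differs from t = pi by -2 full period(s), and the series is 4*pi-periodic.
f is continuous at t = pi with value -5, so the series converges to -5 there.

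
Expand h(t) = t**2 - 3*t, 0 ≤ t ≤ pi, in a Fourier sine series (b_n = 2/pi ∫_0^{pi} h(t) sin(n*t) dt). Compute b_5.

2*(-75*pi - 4 + 25*pi**2)/(125*pi)

b_5 = 2/pi ∫_0^{pi} (t**2 - 3*t) sin(5*t) dt.
Integrating by parts twice (tabular method), an antiderivative of (t**2 - 3*t) sin(5*t) is -t**2*cos(5*t)/5 + 2*t*sin(5*t)/25 + 3*t*cos(5*t)/5 - 3*sin(5*t)/25 + 2*cos(5*t)/125; evaluating from 0 to pi: ∫_{0}^{pi} (t**2 - 3*t) sin(5*t) dt = (-3*pi/5 - 2/125 + pi**2/5) - (2/125) = -3*pi/5 - 4/125 + pi**2/5.
Hence b_5 = (2/pi)·(-3*pi/5 - 4/125 + pi**2/5) = 2*(-75*pi - 4 + 25*pi**2)/(125*pi).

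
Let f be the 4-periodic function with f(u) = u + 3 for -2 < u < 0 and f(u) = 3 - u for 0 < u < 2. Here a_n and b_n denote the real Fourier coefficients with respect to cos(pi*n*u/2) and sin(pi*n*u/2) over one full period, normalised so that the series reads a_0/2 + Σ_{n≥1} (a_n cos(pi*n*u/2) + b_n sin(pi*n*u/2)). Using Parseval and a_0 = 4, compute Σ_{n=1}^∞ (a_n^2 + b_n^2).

Parseval: a_0^2/2 + Σ_{n≥1} (a_n^2+b_n^2) = 1/2 ∫_{-2}^{2} f(u)^2 du = 26/3.
Subtract a_0^2/2 = 8: Σ (a_n^2+b_n^2) = 2/3.

2/3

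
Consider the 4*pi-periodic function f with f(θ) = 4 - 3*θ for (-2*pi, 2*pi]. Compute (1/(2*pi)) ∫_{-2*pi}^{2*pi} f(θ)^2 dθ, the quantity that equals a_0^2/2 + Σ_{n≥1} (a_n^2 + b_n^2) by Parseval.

(1/(2*pi)) ∫_{-2*pi}^{2*pi} f(θ)^2 dθ = (1/(2*pi)) · (64*pi + 48*pi**3) = 32 + 24*pi**2.

32 + 24*pi**2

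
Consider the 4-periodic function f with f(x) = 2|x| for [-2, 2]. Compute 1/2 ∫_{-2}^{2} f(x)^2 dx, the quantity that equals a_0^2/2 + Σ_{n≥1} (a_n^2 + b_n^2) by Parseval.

32/3

1/2 ∫_{-2}^{2} f(x)^2 dx = 1/2 · (64/3) = 32/3.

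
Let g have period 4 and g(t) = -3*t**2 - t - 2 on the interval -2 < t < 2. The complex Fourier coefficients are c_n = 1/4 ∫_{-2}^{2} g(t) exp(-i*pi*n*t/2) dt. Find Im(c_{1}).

2/pi

Since g is real-valued, Im(c_{1}) = -1/4 ∫_{-2}^{2} g(t) sin(pi*t/2) dt = -b_{1}/2.
Integrating by parts twice (tabular method), an antiderivative of (-3*t**2 - t - 2) sin(pi*t/2) is 6*t**2*cos(pi*t/2)/pi - 24*t*sin(pi*t/2)/pi**2 + 2*t*cos(pi*t/2)/pi - 4*sin(pi*t/2)/pi**2 - 48*cos(pi*t/2)/pi**3 + 4*cos(pi*t/2)/pi; evaluating from -2 to 2: ∫_{-2}^{2} (-3*t**2 - t - 2) sin(pi*t/2) dt = (-32/pi + 48/pi**3) - (-24/pi + 48/pi**3) = -8/pi.
Hence Im(c_{1}) = (-1/4)·(-8/pi) = 2/pi.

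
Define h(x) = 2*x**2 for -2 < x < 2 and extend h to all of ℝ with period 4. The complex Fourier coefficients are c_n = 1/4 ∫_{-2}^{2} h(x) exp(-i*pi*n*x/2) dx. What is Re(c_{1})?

-16/pi**2

Since h is real-valued, Re(c_{1}) = 1/4 ∫_{-2}^{2} h(x) cos(pi*x/2) dx = a_{1}/2.
h is even and cos(pi*x/2) is even, so the integrand is even: ∫_{-2}^{2} h(x) cos(pi*x/2) dx = 2∫_0^{2} h(x) cos(pi*x/2) dx.
Integrating by parts twice (tabular method), an antiderivative of (2*x**2) cos(pi*x/2) is 4*x**2*sin(pi*x/2)/pi + 16*x*cos(pi*x/2)/pi**2 - 32*sin(pi*x/2)/pi**3; evaluating from 0 to 2: ∫_{0}^{2} (2*x**2) cos(pi*x/2) dx = (-32/pi**2) - (0) = -32/pi**2.
So ∫_{-2}^{2} h(x) cos(pi*x/2) dx = -64/pi**2.
Hence Re(c_{1}) = (1/4)·(-64/pi**2) = -16/pi**2.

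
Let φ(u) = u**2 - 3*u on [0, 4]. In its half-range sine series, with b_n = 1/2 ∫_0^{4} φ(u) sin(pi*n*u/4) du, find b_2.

b_2 = 1/2 ∫_0^{4} (u**2 - 3*u) sin(pi*u/2) du.
Integrating by parts twice (tabular method), an antiderivative of (u**2 - 3*u) sin(pi*u/2) is -2*u**2*cos(pi*u/2)/pi + 8*u*sin(pi*u/2)/pi**2 + 6*u*cos(pi*u/2)/pi - 12*sin(pi*u/2)/pi**2 + 16*cos(pi*u/2)/pi**3; evaluating from 0 to 4: ∫_{0}^{4} (u**2 - 3*u) sin(pi*u/2) du = (-8/pi + 16/pi**3) - (16/pi**3) = -8/pi.
Hence b_2 = (1/2)·(-8/pi) = -4/pi.

-4/pi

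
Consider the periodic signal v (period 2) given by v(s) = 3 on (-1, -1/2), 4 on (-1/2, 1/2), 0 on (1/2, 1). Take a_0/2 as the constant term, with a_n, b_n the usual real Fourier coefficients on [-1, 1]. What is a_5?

a_5 = ∫_{-1}^{1} v(s) cos(5*pi*s) ds.
Split the integral at the breakpoints.
Directly, an antiderivative of (3) cos(5*pi*s) is 3*sin(5*pi*s)/(5*pi); evaluating from -1 to -1/2: ∫_{-1}^{-1/2} (3) cos(5*pi*s) ds = (-3/(5*pi)) - (0) = -3/(5*pi).
Directly, an antiderivative of (4) cos(5*pi*s) is 4*sin(5*pi*s)/(5*pi); evaluating from -1/2 to 1/2: ∫_{-1/2}^{1/2} (4) cos(5*pi*s) ds = (4/(5*pi)) - (-4/(5*pi)) = 8/(5*pi).
∫_{1/2}^{1} (0) cos(5*pi*s) ds = 0.
Summing the pieces gives a_5 = 1/pi.

1/pi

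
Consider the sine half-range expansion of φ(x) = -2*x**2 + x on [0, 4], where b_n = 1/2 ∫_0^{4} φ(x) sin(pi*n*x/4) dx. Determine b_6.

b_6 = 1/2 ∫_0^{4} (-2*x**2 + x) sin(3*pi*x/2) dx.
Integrating by parts twice (tabular method), an antiderivative of (-2*x**2 + x) sin(3*pi*x/2) is 4*x**2*cos(3*pi*x/2)/(3*pi) - 16*x*sin(3*pi*x/2)/(9*pi**2) - 2*x*cos(3*pi*x/2)/(3*pi) + 4*sin(3*pi*x/2)/(9*pi**2) - 32*cos(3*pi*x/2)/(27*pi**3); evaluating from 0 to 4: ∫_{0}^{4} (-2*x**2 + x) sin(3*pi*x/2) dx = (8*(-4 + 63*pi**2)/(27*pi**3)) - (-32/(27*pi**3)) = 56/(3*pi).
Hence b_6 = (1/2)·(56/(3*pi)) = 28/(3*pi).

28/(3*pi)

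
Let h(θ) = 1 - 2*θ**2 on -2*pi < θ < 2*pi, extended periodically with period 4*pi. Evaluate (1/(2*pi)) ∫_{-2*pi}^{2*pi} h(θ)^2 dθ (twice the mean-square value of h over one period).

(1/(2*pi)) ∫_{-2*pi}^{2*pi} h(θ)^2 dθ = (1/(2*pi)) · (4*pi*(-80*pi**2 + 15 + 192*pi**4)/15) = -32*pi**2/3 + 2 + 128*pi**4/5.

-32*pi**2/3 + 2 + 128*pi**4/5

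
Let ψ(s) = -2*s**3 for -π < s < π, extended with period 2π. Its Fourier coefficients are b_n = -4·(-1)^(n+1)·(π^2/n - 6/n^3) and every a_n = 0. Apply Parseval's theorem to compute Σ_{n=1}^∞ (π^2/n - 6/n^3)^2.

pi**6/14

Parseval: Σ b_n^2 = (1/π) ∫_{-π}^{π} ψ(s)^2 ds = 8*pi**6/7.
b_n^2 = 16·(π^2/n - 6/n^3)^2, so the sum equals (8*pi**6/7)/16 = pi**6/14.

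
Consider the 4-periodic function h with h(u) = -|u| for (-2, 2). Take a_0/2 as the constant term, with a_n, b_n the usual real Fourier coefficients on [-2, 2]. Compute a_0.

-2

a_0 = 1/2 ∫_{-2}^{2} h(u) du = 1/2 · (-4) = -2.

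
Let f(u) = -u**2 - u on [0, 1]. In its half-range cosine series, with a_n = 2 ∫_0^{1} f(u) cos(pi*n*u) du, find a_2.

-1/pi**2

a_2 = 2 ∫_0^{1} (-u**2 - u) cos(2*pi*u) du.
Integrating by parts twice (tabular method), an antiderivative of (-u**2 - u) cos(2*pi*u) is -u**2*sin(2*pi*u)/(2*pi) - u*sin(2*pi*u)/(2*pi) - u*cos(2*pi*u)/(2*pi**2) + sin(2*pi*u)/(4*pi**3) - cos(2*pi*u)/(4*pi**2); evaluating from 0 to 1: ∫_{0}^{1} (-u**2 - u) cos(2*pi*u) du = (-3/(4*pi**2)) - (-1/(4*pi**2)) = -1/(2*pi**2).
Hence a_2 = 2·(-1/(2*pi**2)) = -1/pi**2.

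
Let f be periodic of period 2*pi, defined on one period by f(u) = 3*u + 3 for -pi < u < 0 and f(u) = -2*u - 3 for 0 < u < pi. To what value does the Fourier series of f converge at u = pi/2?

-pi - 3

f is continuous at u = pi/2 with value -pi - 3, so the series converges to -pi - 3 there.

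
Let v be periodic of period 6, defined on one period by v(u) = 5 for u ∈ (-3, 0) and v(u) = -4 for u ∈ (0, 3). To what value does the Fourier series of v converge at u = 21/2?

5

u = 21/2 differs from u = -3/2 by 2 full period(s), and the series is 6-periodic.
v is continuous at u = -3/2 with value 5, so the series converges to 5 there.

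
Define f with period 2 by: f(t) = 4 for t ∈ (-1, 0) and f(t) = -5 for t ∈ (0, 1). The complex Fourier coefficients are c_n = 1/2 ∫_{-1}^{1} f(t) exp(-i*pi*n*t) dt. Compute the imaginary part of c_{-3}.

Since f is real-valued, Im(c_{-3}) = -1/2 ∫_{-1}^{1} f(t) sin(-3*pi*t) dt = b_{3}/2.
Split the integral at the breakpoints.
Directly, an antiderivative of (4) sin(-3*pi*t) is 4*cos(3*pi*t)/(3*pi); evaluating from -1 to 0: ∫_{-1}^{0} (4) sin(-3*pi*t) dt = (4/(3*pi)) - (-4/(3*pi)) = 8/(3*pi).
Directly, an antiderivative of (-5) sin(-3*pi*t) is -5*cos(3*pi*t)/(3*pi); evaluating from 0 to 1: ∫_{0}^{1} (-5) sin(-3*pi*t) dt = (5/(3*pi)) - (-5/(3*pi)) = 10/(3*pi).
So ∫_{-1}^{1} f(t) sin(-3*pi*t) dt = 6/pi.
Hence Im(c_{-3}) = (-1/2)·(6/pi) = -3/pi.

-3/pi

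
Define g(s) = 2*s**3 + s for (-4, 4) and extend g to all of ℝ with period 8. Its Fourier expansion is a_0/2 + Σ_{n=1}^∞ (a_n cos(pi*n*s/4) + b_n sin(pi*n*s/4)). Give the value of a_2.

a_2 = 1/4 ∫_{-4}^{4} g(s) cos(pi*s/2) ds.
g is odd and cos(pi*s/2) is even, so the integrand is odd over a symmetric interval and the integral vanishes.

0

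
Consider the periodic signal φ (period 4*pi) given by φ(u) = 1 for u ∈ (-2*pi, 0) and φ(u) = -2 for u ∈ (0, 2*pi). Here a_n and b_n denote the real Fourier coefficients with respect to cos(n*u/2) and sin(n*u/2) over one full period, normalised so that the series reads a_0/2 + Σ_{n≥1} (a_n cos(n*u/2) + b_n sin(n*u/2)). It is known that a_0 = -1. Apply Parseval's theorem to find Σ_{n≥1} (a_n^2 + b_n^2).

Parseval: a_0^2/2 + Σ_{n≥1} (a_n^2+b_n^2) = (1/(2*pi)) ∫_{-2*pi}^{2*pi} φ(u)^2 du = 5.
Subtract a_0^2/2 = 1/2: Σ (a_n^2+b_n^2) = 9/2.

9/2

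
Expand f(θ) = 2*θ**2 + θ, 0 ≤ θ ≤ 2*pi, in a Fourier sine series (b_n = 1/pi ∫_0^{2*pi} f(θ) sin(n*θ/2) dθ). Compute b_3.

b_3 = 1/pi ∫_0^{2*pi} (2*θ**2 + θ) sin(3*θ/2) dθ.
Integrating by parts twice (tabular method), an antiderivative of (2*θ**2 + θ) sin(3*θ/2) is -4*θ**2*cos(3*θ/2)/3 + 16*θ*sin(3*θ/2)/9 - 2*θ*cos(3*θ/2)/3 + 4*sin(3*θ/2)/9 + 32*cos(3*θ/2)/27; evaluating from 0 to 2*pi: ∫_{0}^{2*pi} (2*θ**2 + θ) sin(3*θ/2) dθ = (-32/27 + 4*pi/3 + 16*pi**2/3) - (32/27) = -64/27 + 4*pi/3 + 16*pi**2/3.
Hence b_3 = (1/pi)·(-64/27 + 4*pi/3 + 16*pi**2/3) = 4*(-16 + 9*pi + 36*pi**2)/(27*pi).

4*(-16 + 9*pi + 36*pi**2)/(27*pi)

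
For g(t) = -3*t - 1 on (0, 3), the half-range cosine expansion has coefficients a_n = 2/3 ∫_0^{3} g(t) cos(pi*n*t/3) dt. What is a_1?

36/pi**2

a_1 = 2/3 ∫_0^{3} (-3*t - 1) cos(pi*t/3) dt.
Integrating by parts (boundary term plus one more integral), an antiderivative of (-3*t - 1) cos(pi*t/3) is -9*t*sin(pi*t/3)/pi - 3*sin(pi*t/3)/pi - 27*cos(pi*t/3)/pi**2; evaluating from 0 to 3: ∫_{0}^{3} (-3*t - 1) cos(pi*t/3) dt = (27/pi**2) - (-27/pi**2) = 54/pi**2.
Hence a_1 = (2/3)·(54/pi**2) = 36/pi**2.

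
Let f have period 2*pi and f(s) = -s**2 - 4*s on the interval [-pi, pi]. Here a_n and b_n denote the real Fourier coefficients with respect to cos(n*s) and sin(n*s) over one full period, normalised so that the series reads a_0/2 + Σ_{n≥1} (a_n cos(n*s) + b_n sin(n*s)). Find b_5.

b_5 = 1/pi ∫_{-pi}^{pi} f(s) sin(5*s) ds.
Integrating by parts twice (tabular method), an antiderivative of (-s**2 - 4*s) sin(5*s) is s**2*cos(5*s)/5 - 2*s*sin(5*s)/25 + 4*s*cos(5*s)/5 - 4*sin(5*s)/25 - 2*cos(5*s)/125; evaluating from -pi to pi: ∫_{-pi}^{pi} (-s**2 - 4*s) sin(5*s) ds = (-4*pi/5 - pi**2/5 + 2/125) - (-pi**2/5 + 2/125 + 4*pi/5) = -8*pi/5.
Hence b_5 = (1/pi)·(-8*pi/5) = -8/5.

-8/5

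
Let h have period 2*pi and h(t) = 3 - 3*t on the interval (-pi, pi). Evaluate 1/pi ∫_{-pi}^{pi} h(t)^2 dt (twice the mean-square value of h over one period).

18 + 6*pi**2

1/pi ∫_{-pi}^{pi} h(t)^2 dt = 1/pi · (6*pi*(3 + pi**2)) = 18 + 6*pi**2.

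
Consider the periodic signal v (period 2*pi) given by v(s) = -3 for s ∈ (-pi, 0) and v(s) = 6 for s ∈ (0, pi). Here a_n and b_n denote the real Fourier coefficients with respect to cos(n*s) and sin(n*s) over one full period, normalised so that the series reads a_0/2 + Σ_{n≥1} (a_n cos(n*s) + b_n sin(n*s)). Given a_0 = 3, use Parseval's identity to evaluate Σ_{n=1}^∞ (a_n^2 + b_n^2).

81/2

Parseval: a_0^2/2 + Σ_{n≥1} (a_n^2+b_n^2) = 1/pi ∫_{-pi}^{pi} v(s)^2 ds = 45.
Subtract a_0^2/2 = 9/2: Σ (a_n^2+b_n^2) = 81/2.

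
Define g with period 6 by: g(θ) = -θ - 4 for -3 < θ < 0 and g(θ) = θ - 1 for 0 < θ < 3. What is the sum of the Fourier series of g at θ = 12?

-5/2

θ = 12 differs from θ = 0 by 2 full period(s), and the series is 6-periodic.
At θ = 0 the one-sided limits are g(0^-) = -4 and g(0^+) = -1.
By Dirichlet's theorem the series converges to their average, [(-4) + (-1)]/2 = -5/2.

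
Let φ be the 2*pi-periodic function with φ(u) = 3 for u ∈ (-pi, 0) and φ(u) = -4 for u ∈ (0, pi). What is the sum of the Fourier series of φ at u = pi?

-1/2

u = pi differs from u = -pi by 1 full period(s), and the series is 2*pi-periodic.
At u = -pi the one-sided limits are φ(-pi^-) = -4 and φ(-pi^+) = 3.
By Dirichlet's theorem the series converges to their average, [(-4) + (3)]/2 = -1/2.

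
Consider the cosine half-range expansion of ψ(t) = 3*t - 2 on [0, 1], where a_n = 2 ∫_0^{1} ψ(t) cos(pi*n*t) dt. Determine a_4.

a_4 = 2 ∫_0^{1} (3*t - 2) cos(4*pi*t) dt.
Integrating by parts (boundary term plus one more integral), an antiderivative of (3*t - 2) cos(4*pi*t) is 3*t*sin(4*pi*t)/(4*pi) - sin(4*pi*t)/(2*pi) + 3*cos(4*pi*t)/(16*pi**2); evaluating from 0 to 1: ∫_{0}^{1} (3*t - 2) cos(4*pi*t) dt = (3/(16*pi**2)) - (3/(16*pi**2)) = 0.
Hence a_4 = 2·(0) = 0.

0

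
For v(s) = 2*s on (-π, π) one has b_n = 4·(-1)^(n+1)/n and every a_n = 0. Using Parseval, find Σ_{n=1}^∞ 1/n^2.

pi**2/6

Parseval: Σ b_n^2 = (1/π) ∫_{-π}^{π} v(s)^2 ds = 8*pi**2/3.
Σ b_n^2 = Σ 16/n^2, so Σ 1/n^2 = (8*pi**2/3)/16 = pi**2/6.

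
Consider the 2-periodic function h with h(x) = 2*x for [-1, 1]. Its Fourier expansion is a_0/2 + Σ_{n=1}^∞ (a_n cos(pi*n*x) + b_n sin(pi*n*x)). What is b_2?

b_2 = ∫_{-1}^{1} h(x) sin(2*pi*x) dx.
h is odd and sin(2*pi*x) is odd, so the integrand is even and b_2 = 2 ∫_0^{1} h(x) sin(2*pi*x) dx.
Integrating by parts (boundary term plus one more integral), an antiderivative of (2*x) sin(2*pi*x) is -x*cos(2*pi*x)/pi + sin(2*pi*x)/(2*pi**2); evaluating from 0 to 1: ∫_{0}^{1} (2*x) sin(2*pi*x) dx = (-1/pi) - (0) = -1/pi.
Hence b_2 = 2·(-1/pi) = -2/pi.

-2/pi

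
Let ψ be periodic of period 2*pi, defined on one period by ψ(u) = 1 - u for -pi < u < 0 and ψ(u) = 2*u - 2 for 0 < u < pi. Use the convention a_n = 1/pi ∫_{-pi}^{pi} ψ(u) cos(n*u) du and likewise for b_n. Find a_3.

-2/(3*pi)

a_3 = 1/pi ∫_{-pi}^{pi} ψ(u) cos(3*u) du.
Split the integral at the breakpoints.
Integrating by parts (boundary term plus one more integral), an antiderivative of (1 - u) cos(3*u) is -u*sin(3*u)/3 + sin(3*u)/3 - cos(3*u)/9; evaluating from -pi to 0: ∫_{-pi}^{0} (1 - u) cos(3*u) du = (-1/9) - (1/9) = -2/9.
Integrating by parts (boundary term plus one more integral), an antiderivative of (2*u - 2) cos(3*u) is 2*u*sin(3*u)/3 - 2*sin(3*u)/3 + 2*cos(3*u)/9; evaluating from 0 to pi: ∫_{0}^{pi} (2*u - 2) cos(3*u) du = (-2/9) - (2/9) = -4/9.
Summing the pieces and multiplying by (1/pi) gives a_3 = -2/(3*pi).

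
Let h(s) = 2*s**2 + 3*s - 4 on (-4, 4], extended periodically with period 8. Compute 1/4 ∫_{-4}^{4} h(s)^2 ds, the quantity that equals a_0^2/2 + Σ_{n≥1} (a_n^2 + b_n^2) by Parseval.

1/4 ∫_{-4}^{4} h(s)^2 ds = 1/4 · (22016/15) = 5504/15.

5504/15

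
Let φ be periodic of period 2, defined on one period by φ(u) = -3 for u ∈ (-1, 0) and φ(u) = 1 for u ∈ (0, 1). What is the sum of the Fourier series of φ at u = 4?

-1

u = 4 differs from u = 0 by 2 full period(s), and the series is 2-periodic.
At u = 0 the one-sided limits are φ(0^-) = -3 and φ(0^+) = 1.
By Dirichlet's theorem the series converges to their average, [(-3) + (1)]/2 = -1.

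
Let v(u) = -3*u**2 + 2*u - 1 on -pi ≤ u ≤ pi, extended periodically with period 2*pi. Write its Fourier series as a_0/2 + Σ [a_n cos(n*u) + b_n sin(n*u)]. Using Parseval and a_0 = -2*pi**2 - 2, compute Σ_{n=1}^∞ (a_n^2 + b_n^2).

Parseval: a_0^2/2 + Σ_{n≥1} (a_n^2+b_n^2) = 1/pi ∫_{-pi}^{pi} v(u)^2 du = 2 + 20*pi**2/3 + 18*pi**4/5.
Subtract a_0^2/2 = 2*(1 + pi**2)**2: Σ (a_n^2+b_n^2) = 8*pi**2*(5 + 3*pi**2)/15.

8*pi**2*(5 + 3*pi**2)/15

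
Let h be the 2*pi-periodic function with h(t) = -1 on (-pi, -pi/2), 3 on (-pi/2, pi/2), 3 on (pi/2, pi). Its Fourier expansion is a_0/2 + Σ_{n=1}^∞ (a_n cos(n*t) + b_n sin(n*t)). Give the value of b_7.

b_7 = 1/pi ∫_{-pi}^{pi} h(t) sin(7*t) dt.
Split the integral at the breakpoints.
Directly, an antiderivative of (-1) sin(7*t) is cos(7*t)/7; evaluating from -pi to -pi/2: ∫_{-pi}^{-pi/2} (-1) sin(7*t) dt = (0) - (-1/7) = 1/7.
Directly, an antiderivative of (3) sin(7*t) is -3*cos(7*t)/7; evaluating from -pi/2 to pi/2: ∫_{-pi/2}^{pi/2} (3) sin(7*t) dt = (0) - (0) = 0.
Directly, an antiderivative of (3) sin(7*t) is -3*cos(7*t)/7; evaluating from pi/2 to pi: ∫_{pi/2}^{pi} (3) sin(7*t) dt = (3/7) - (0) = 3/7.
Summing the pieces and multiplying by (1/pi) gives b_7 = 4/(7*pi).

4/(7*pi)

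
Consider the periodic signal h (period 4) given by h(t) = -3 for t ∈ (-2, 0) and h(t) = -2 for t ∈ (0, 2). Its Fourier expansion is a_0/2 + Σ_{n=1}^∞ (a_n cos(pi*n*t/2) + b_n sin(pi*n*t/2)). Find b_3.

2/(3*pi)

b_3 = 1/2 ∫_{-2}^{2} h(t) sin(3*pi*t/2) dt.
Split the integral at the breakpoints.
Directly, an antiderivative of (-3) sin(3*pi*t/2) is 2*cos(3*pi*t/2)/pi; evaluating from -2 to 0: ∫_{-2}^{0} (-3) sin(3*pi*t/2) dt = (2/pi) - (-2/pi) = 4/pi.
Directly, an antiderivative of (-2) sin(3*pi*t/2) is 4*cos(3*pi*t/2)/(3*pi); evaluating from 0 to 2: ∫_{0}^{2} (-2) sin(3*pi*t/2) dt = (-4/(3*pi)) - (4/(3*pi)) = -8/(3*pi).
Summing the pieces and multiplying by (1/2) gives b_3 = 2/(3*pi).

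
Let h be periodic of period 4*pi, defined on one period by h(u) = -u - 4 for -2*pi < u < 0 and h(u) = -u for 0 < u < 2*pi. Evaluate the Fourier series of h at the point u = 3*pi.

u = 3*pi differs from u = -pi by 1 full period(s), and the series is 4*pi-periodic.
h is continuous at u = -pi with value -4 + pi, so the series converges to -4 + pi there.

-4 + pi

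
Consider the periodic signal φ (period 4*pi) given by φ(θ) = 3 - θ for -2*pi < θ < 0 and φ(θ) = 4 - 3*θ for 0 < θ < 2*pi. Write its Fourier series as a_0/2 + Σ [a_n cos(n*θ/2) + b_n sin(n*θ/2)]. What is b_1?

b_1 = (1/(2*pi)) ∫_{-2*pi}^{2*pi} φ(θ) sin(θ/2) dθ.
Split the integral at the breakpoints.
Integrating by parts (boundary term plus one more integral), an antiderivative of (3 - θ) sin(θ/2) is 2*θ*cos(θ/2) - 4*sin(θ/2) - 6*cos(θ/2); evaluating from -2*pi to 0: ∫_{-2*pi}^{0} (3 - θ) sin(θ/2) dθ = (-6) - (6 + 4*pi) = -4*pi - 12.
Integrating by parts (boundary term plus one more integral), an antiderivative of (4 - 3*θ) sin(θ/2) is 6*θ*cos(θ/2) - 12*sin(θ/2) - 8*cos(θ/2); evaluating from 0 to 2*pi: ∫_{0}^{2*pi} (4 - 3*θ) sin(θ/2) dθ = (8 - 12*pi) - (-8) = 16 - 12*pi.
Summing the pieces and multiplying by (1/(2*pi)) gives b_1 = -8 + 2/pi.

-8 + 2/pi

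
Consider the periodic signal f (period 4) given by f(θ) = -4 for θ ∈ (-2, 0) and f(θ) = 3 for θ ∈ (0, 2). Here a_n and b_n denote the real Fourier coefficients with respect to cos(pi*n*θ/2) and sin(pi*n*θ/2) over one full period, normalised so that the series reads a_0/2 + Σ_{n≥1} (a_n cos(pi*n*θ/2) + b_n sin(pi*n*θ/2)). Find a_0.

a_0 = 1/2 ∫_{-2}^{2} f(θ) dθ = 1/2 · (-2) = -1.

-1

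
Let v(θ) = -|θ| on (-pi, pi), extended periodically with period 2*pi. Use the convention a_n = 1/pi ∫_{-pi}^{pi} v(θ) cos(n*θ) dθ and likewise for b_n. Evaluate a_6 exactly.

a_6 = 1/pi ∫_{-pi}^{pi} v(θ) cos(6*θ) dθ.
v is even and cos(6*θ) is even, so the integrand is even and a_6 = 2/pi ∫_0^{pi} v(θ) cos(6*θ) dθ.
Integrating by parts (boundary term plus one more integral), an antiderivative of (-θ) cos(6*θ) is -θ*sin(6*θ)/6 - cos(6*θ)/36; evaluating from 0 to pi: ∫_{0}^{pi} (-θ) cos(6*θ) dθ = (-1/36) - (-1/36) = 0.
Hence a_6 = (2/pi)·(0) = 0.

0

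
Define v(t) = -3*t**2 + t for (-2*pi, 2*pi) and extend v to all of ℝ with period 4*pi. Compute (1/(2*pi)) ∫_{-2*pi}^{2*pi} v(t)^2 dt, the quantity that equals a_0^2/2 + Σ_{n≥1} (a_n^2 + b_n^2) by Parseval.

(1/(2*pi)) ∫_{-2*pi}^{2*pi} v(t)^2 dt = (1/(2*pi)) · (16*pi**3*(5 + 108*pi**2)/15) = 8*pi**2*(5 + 108*pi**2)/15.

8*pi**2*(5 + 108*pi**2)/15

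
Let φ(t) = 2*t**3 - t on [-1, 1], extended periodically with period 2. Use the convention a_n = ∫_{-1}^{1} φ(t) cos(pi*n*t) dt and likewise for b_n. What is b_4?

b_4 = ∫_{-1}^{1} φ(t) sin(4*pi*t) dt.
φ is odd and sin(4*pi*t) is odd, so the integrand is even and b_4 = 2 ∫_0^{1} φ(t) sin(4*pi*t) dt.
Integrating by parts three times (tabular method), an antiderivative of (2*t**3 - t) sin(4*pi*t) is -t**3*cos(4*pi*t)/(2*pi) + 3*t**2*sin(4*pi*t)/(8*pi**2) + 3*t*cos(4*pi*t)/(16*pi**3) + t*cos(4*pi*t)/(4*pi) - sin(4*pi*t)/(16*pi**2) - 3*sin(4*pi*t)/(64*pi**4); evaluating from 0 to 1: ∫_{0}^{1} (2*t**3 - t) sin(4*pi*t) dt = ((3 - 4*pi**2)/(16*pi**3)) - (0) = (3 - 4*pi**2)/(16*pi**3).
Hence b_4 = 2·((3 - 4*pi**2)/(16*pi**3)) = (3 - 4*pi**2)/(8*pi**3).

(3 - 4*pi**2)/(8*pi**3)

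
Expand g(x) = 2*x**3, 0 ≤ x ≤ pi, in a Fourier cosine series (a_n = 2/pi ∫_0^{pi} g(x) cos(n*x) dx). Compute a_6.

a_6 = 2/pi ∫_0^{pi} (2*x**3) cos(6*x) dx.
Integrating by parts three times (tabular method), an antiderivative of (2*x**3) cos(6*x) is x**3*sin(6*x)/3 + x**2*cos(6*x)/6 - x*sin(6*x)/18 - cos(6*x)/108; evaluating from 0 to pi: ∫_{0}^{pi} (2*x**3) cos(6*x) dx = (-1/108 + pi**2/6) - (-1/108) = pi**2/6.
Hence a_6 = (2/pi)·(pi**2/6) = pi/3.

pi/3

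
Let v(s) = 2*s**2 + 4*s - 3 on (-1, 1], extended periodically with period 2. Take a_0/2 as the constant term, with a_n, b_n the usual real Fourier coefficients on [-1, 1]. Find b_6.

b_6 = ∫_{-1}^{1} v(s) sin(6*pi*s) ds.
Integrating by parts twice (tabular method), an antiderivative of (2*s**2 + 4*s - 3) sin(6*pi*s) is -s**2*cos(6*pi*s)/(3*pi) + s*sin(6*pi*s)/(9*pi**2) - 2*s*cos(6*pi*s)/(3*pi) + sin(6*pi*s)/(9*pi**2) + cos(6*pi*s)/(54*pi**3) + cos(6*pi*s)/(2*pi); evaluating from -1 to 1: ∫_{-1}^{1} (2*s**2 + 4*s - 3) sin(6*pi*s) ds = ((1 - 27*pi**2)/(54*pi**3)) - ((1 + 45*pi**2)/(54*pi**3)) = -4/(3*pi).
Hence b_6 = -4/(3*pi).

-4/(3*pi)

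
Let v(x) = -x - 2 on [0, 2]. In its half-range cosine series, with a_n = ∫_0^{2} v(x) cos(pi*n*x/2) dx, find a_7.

8/(49*pi**2)

a_7 = ∫_0^{2} (-x - 2) cos(7*pi*x/2) dx.
Integrating by parts (boundary term plus one more integral), an antiderivative of (-x - 2) cos(7*pi*x/2) is -2*x*sin(7*pi*x/2)/(7*pi) - 4*sin(7*pi*x/2)/(7*pi) - 4*cos(7*pi*x/2)/(49*pi**2); evaluating from 0 to 2: ∫_{0}^{2} (-x - 2) cos(7*pi*x/2) dx = (4/(49*pi**2)) - (-4/(49*pi**2)) = 8/(49*pi**2).
Hence a_7 = 8/(49*pi**2).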